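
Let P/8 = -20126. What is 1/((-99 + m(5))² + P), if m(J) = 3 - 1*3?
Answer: -1/151207 ≈ -6.6135e-6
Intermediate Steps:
m(J) = 0 (m(J) = 3 - 3 = 0)
P = -161008 (P = 8*(-20126) = -161008)
1/((-99 + m(5))² + P) = 1/((-99 + 0)² - 161008) = 1/((-99)² - 161008) = 1/(9801 - 161008) = 1/(-151207) = -1/151207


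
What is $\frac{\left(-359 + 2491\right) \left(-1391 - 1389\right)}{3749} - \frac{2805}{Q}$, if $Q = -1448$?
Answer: $- \frac{8571722135}{5428552} \approx -1579.0$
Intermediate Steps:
$\frac{\left(-359 + 2491\right) \left(-1391 - 1389\right)}{3749} - \frac{2805}{Q} = \frac{\left(-359 + 2491\right) \left(-1391 - 1389\right)}{3749} - \frac{2805}{-1448} = 2132 \left(-2780\right) \frac{1}{3749} - - \frac{2805}{1448} = \left(-5926960\right) \frac{1}{3749} + \frac{2805}{1448} = - \frac{5926960}{3749} + \frac{2805}{1448} = - \frac{8571722135}{5428552}$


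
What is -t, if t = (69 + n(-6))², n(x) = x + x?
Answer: -3249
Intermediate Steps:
n(x) = 2*x
t = 3249 (t = (69 + 2*(-6))² = (69 - 12)² = 57² = 3249)
-t = -1*3249 = -3249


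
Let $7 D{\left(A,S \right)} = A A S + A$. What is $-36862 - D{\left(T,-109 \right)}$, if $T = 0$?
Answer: $-36862$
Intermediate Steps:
$D{\left(A,S \right)} = \frac{A}{7} + \frac{S A^{2}}{7}$ ($D{\left(A,S \right)} = \frac{A A S + A}{7} = \frac{A^{2} S + A}{7} = \frac{S A^{2} + A}{7} = \frac{A + S A^{2}}{7} = \frac{A}{7} + \frac{S A^{2}}{7}$)
$-36862 - D{\left(T,-109 \right)} = -36862 - \frac{1}{7} \cdot 0 \left(1 + 0 \left(-109\right)\right) = -36862 - \frac{1}{7} \cdot 0 \left(1 + 0\right) = -36862 - \frac{1}{7} \cdot 0 \cdot 1 = -36862 - 0 = -36862 + 0 = -36862$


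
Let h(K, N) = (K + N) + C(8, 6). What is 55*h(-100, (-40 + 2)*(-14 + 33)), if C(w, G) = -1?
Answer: -45265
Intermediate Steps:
h(K, N) = -1 + K + N (h(K, N) = (K + N) - 1 = -1 + K + N)
55*h(-100, (-40 + 2)*(-14 + 33)) = 55*(-1 - 100 + (-40 + 2)*(-14 + 33)) = 55*(-1 - 100 - 38*19) = 55*(-1 - 100 - 722) = 55*(-823) = -45265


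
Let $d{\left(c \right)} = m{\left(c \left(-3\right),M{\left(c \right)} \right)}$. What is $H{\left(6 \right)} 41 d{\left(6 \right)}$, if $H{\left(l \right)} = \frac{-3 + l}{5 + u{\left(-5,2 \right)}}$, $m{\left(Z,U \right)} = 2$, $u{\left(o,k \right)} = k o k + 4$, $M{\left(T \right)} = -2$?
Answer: $- \frac{246}{11} \approx -22.364$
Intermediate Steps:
$u{\left(o,k \right)} = 4 + o k^{2}$ ($u{\left(o,k \right)} = o k^{2} + 4 = 4 + o k^{2}$)
$d{\left(c \right)} = 2$
$H{\left(l \right)} = \frac{3}{11} - \frac{l}{11}$ ($H{\left(l \right)} = \frac{-3 + l}{5 + \left(4 - 5 \cdot 2^{2}\right)} = \frac{-3 + l}{5 + \left(4 - 20\right)} = \frac{-3 + l}{5 - 16} = \frac{-3 + l}{-11} = \left(-3 + l\right) \left(- \frac{1}{11}\right) = \frac{3}{11} - \frac{l}{11}$)
$H{\left(6 \right)} 41 d{\left(6 \right)} = \left(\frac{3}{11} - \frac{6}{11}\right) 41 \cdot 2 = \left(- \frac{3}{11}\right) 41 \cdot 2 = \left(- \frac{123}{11}\right) 2 = - \frac{246}{11}$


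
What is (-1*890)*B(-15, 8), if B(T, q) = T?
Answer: 13350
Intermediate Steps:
(-1*890)*B(-15, 8) = -1*890*(-15) = -890*(-15) = 13350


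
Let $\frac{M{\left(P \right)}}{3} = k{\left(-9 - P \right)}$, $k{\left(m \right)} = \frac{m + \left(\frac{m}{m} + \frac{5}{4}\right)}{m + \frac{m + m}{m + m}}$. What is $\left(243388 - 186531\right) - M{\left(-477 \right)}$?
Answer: $\frac{106658089}{1876} \approx 56854.0$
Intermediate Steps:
$k{\left(m \right)} = \frac{\frac{9}{4} + m}{1 + m}$ ($k{\left(m \right)} = \frac{m + \left(1 + 5 \cdot \frac{1}{4}\right)}{m + \frac{2 m}{2 m}} = \frac{m + \left(1 + \frac{5}{4}\right)}{m + 2 m \frac{1}{2 m}} = \frac{m + \frac{9}{4}}{m + 1} = \frac{\frac{9}{4} + m}{1 + m}$)
$M{\left(P \right)} = \frac{3 \left(- \frac{27}{4} - P\right)}{-8 - P}$ ($M{\left(P \right)} = 3 \frac{\frac{9}{4} - \left(9 + P\right)}{1 - \left(9 + P\right)} = 3 \frac{- \frac{27}{4} - P}{-8 - P} = \frac{3 \left(- \frac{27}{4} - P\right)}{-8 - P}$)
$\left(243388 - 186531\right) - M{\left(-477 \right)} = \left(243388 - 186531\right) - \frac{3 \left(27 + 4 \left(-477\right)\right)}{4 \left(8 - 477\right)} = 56857 - \frac{3 \left(27 - 1908\right)}{4 \left(-469\right)} = 56857 - \frac{3}{4} \left(- \frac{1}{469}\right) \left(-1881\right) = 56857 - \frac{5643}{1876} = \frac{106658089}{1876}$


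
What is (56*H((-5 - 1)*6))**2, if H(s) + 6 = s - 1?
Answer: 5798464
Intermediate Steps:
H(s) = -7 + s (H(s) = -6 + (s - 1) = -6 + (-1 + s) = -7 + s)
(56*H((-5 - 1)*6))**2 = (56*(-7 + (-5 - 1)*6))**2 = (56*(-7 - 6*6))**2 = (56*(-7 - 36))**2 = (56*(-43))**2 = (-2408)**2 = 5798464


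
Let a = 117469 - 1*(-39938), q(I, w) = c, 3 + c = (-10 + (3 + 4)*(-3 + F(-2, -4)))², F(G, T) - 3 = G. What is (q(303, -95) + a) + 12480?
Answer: 170460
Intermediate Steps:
F(G, T) = 3 + G
c = 573 (c = -3 + (-10 + (3 + 4)*(-3 + (3 - 2)))² = -3 + (-10 + 7*(-3 + 1))² = -3 + (-10 + 7*(-2))² = -3 + (-10 - 14)² = -3 + (-24)² = -3 + 576 = 573)
q(I, w) = 573
a = 157407 (a = 117469 + 39938 = 157407)
(q(303, -95) + a) + 12480 = (573 + 157407) + 12480 = 157980 + 12480 = 170460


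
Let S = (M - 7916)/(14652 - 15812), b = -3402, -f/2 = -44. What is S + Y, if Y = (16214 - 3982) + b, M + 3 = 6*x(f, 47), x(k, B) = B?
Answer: 10250437/1160 ≈ 8836.6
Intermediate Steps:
f = 88 (f = -2*(-44) = 88)
M = 279 (M = -3 + 6*47 = -3 + 282 = 279)
S = 7637/1160 (S = (279 - 7916)/(14652 - 15812) = -7637/(-1160) = -7637*(-1/1160) = 7637/1160 ≈ 6.5836)
Y = 8830 (Y = (16214 - 3982) - 3402 = 12232 - 3402 = 8830)
S + Y = 7637/1160 + 8830 = 10250437/1160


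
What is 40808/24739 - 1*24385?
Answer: -603219707/24739 ≈ -24383.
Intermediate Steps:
40808/24739 - 1*24385 = 40808*(1/24739) - 24385 = 40808/24739 - 24385 = -603219707/24739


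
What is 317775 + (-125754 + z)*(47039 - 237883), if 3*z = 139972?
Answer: 45286326085/3 ≈ 1.5095e+10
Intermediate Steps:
z = 139972/3 (z = (⅓)*139972 = 139972/3 ≈ 46657.)
317775 + (-125754 + z)*(47039 - 237883) = 317775 + (-125754 + 139972/3)*(47039 - 237883) = 317775 - 237290/3*(-190844) = 317775 + 45285372760/3 = 45286326085/3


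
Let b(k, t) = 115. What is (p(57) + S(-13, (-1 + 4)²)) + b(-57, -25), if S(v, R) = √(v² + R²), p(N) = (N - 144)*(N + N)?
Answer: -9803 + 5*√10 ≈ -9787.2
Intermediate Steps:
p(N) = 2*N*(-144 + N) (p(N) = (-144 + N)*(2*N) = 2*N*(-144 + N))
S(v, R) = √(R² + v²)
(p(57) + S(-13, (-1 + 4)²)) + b(-57, -25) = (2*57*(-144 + 57) + √(((-1 + 4)²)² + (-13)²)) + 115 = (2*57*(-87) + √((3²)² + 169)) + 115 = (-9918 + √(9² + 169)) + 115 = (-9918 + √(81 + 169)) + 115 = (-9918 + √250) + 115 = (-9918 + 5*√10) + 115 = -9803 + 5*√10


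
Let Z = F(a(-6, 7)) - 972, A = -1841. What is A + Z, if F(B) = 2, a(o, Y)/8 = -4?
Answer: -2811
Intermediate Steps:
a(o, Y) = -32 (a(o, Y) = 8*(-4) = -32)
Z = -970 (Z = 2 - 972 = -970)
A + Z = -1841 - 970 = -2811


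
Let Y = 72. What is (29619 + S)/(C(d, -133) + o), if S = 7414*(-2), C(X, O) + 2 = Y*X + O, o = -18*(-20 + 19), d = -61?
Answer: -14791/4509 ≈ -3.2803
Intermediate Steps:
o = 18 (o = -18*(-1) = 18)
C(X, O) = -2 + O + 72*X (C(X, O) = -2 + (72*X + O) = -2 + (O + 72*X) = -2 + O + 72*X)
S = -14828
(29619 + S)/(C(d, -133) + o) = (29619 - 14828)/((-2 - 133 + 72*(-61)) + 18) = 14791/((-2 - 133 - 4392) + 18) = 14791/(-4527 + 18) = 14791/(-4509) = 14791*(-1/4509) = -14791/4509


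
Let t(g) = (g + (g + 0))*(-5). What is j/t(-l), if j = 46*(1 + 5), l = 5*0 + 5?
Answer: 138/25 ≈ 5.5200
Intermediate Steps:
l = 5 (l = 0 + 5 = 5)
j = 276 (j = 46*6 = 276)
t(g) = -10*g (t(g) = (g + g)*(-5) = (2*g)*(-5) = -10*g)
j/t(-l) = 276/((-(-10)*5)) = 276/((-10*(-5))) = 276/50 = 276*(1/50) = 138/25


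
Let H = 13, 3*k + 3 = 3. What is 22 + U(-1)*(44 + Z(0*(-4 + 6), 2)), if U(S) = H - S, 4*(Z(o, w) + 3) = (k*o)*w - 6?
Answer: 575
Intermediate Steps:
k = 0 (k = -1 + (⅓)*3 = -1 + 1 = 0)
Z(o, w) = -9/2 (Z(o, w) = -3 + ((0*o)*w - 6)/4 = -3 + (0*w - 6)/4 = -3 + (0 - 6)/4 = -3 + (¼)*(-6) = -3 - 3/2 = -9/2)
U(S) = 13 - S
22 + U(-1)*(44 + Z(0*(-4 + 6), 2)) = 22 + (13 - 1*(-1))*(44 - 9/2) = 22 + (13 + 1)*(79/2) = 22 + 14*(79/2) = 22 + 553 = 575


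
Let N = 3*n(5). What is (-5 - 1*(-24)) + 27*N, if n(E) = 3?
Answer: 262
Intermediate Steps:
N = 9 (N = 3*3 = 9)
(-5 - 1*(-24)) + 27*N = (-5 - 1*(-24)) + 27*9 = (-5 + 24) + 243 = 19 + 243 = 262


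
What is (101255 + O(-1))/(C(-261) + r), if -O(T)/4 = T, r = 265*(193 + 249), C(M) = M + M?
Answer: 101259/116608 ≈ 0.86837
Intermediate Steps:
C(M) = 2*M
r = 117130 (r = 265*442 = 117130)
O(T) = -4*T
(101255 + O(-1))/(C(-261) + r) = (101255 - 4*(-1))/(2*(-261) + 117130) = (101255 + 4)/(-522 + 117130) = 101259/116608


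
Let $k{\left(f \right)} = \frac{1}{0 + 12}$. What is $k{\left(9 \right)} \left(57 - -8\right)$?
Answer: $\frac{65}{12} \approx 5.4167$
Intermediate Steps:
$k{\left(f \right)} = \frac{1}{12}$
$k{\left(9 \right)} \left(57 - -8\right) = \frac{57 - -8}{12} = \frac{57 + 8}{12} = \frac{1}{12} \cdot 65 = \frac{65}{12}$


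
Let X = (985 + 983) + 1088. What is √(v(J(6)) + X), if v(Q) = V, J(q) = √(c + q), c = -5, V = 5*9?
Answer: √3101 ≈ 55.687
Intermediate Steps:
V = 45
X = 3056 (X = 1968 + 1088 = 3056)
J(q) = √(-5 + q)
v(Q) = 45
√(v(J(6)) + X) = √(45 + 3056) = √3101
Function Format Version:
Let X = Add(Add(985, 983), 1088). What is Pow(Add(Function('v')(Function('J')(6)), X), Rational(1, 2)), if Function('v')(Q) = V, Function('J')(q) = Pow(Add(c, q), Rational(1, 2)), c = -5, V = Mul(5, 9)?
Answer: Pow(3101, Rational(1, 2)) ≈ 55.687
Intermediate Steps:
V = 45
X = 3056 (X = Add(1968, 1088) = 3056)
Function('J')(q) = Pow(Add(-5, q), Rational(1, 2))
Function('v')(Q) = 45
Pow(Add(Function('v')(Function('J')(6)), X), Rational(1, 2)) = Pow(Add(45, 3056), Rational(1, 2)) = Pow(3101, Rational(1, 2))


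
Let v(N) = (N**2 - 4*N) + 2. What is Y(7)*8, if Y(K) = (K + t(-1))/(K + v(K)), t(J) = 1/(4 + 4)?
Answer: 19/10 ≈ 1.9000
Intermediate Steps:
v(N) = 2 + N**2 - 4*N
t(J) = 1/8
Y(K) = (1/8 + K)/(2 + K**2 - 3*K) (Y(K) = (K + 1/8)/(K + (2 + K**2 - 4*K)) = (1/8 + K)/(2 + K**2 - 3*K))
Y(7)*8 = ((1/8 + 7)/(2 + 7**2 - 3*7))*8 = ((57/8)/(2 + 49 - 21))*8 = ((57/8)/30)*8 = ((1/30)*(57/8))*8 = (19/80)*8 = 19/10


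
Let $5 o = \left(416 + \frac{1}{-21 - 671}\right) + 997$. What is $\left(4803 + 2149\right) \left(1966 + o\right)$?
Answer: $\frac{2704381878}{173} \approx 1.5632 \cdot 10^{7}$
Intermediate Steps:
$o = \frac{195559}{692}$ ($o = \frac{\left(416 + \frac{1}{-21 - 671}\right) + 997}{5} = \frac{\left(416 + \frac{1}{-692}\right) + 997}{5} = \frac{\left(416 - \frac{1}{692}\right) + 997}{5} = \frac{\frac{287871}{692} + 997}{5} = \frac{1}{5} \cdot \frac{977795}{692} = \frac{195559}{692} \approx 282.6$)
$\left(4803 + 2149\right) \left(1966 + o\right) = \left(4803 + 2149\right) \left(1966 + \frac{195559}{692}\right) = 6952 \cdot \frac{1556031}{692} = \frac{2704381878}{173}$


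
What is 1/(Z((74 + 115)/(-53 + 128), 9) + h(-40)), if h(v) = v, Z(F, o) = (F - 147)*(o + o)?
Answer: -25/66016 ≈ -0.00037870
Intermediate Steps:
Z(F, o) = 2*o*(-147 + F) (Z(F, o) = (-147 + F)*(2*o) = 2*o*(-147 + F))
1/(Z((74 + 115)/(-53 + 128), 9) + h(-40)) = 1/(2*9*(-147 + (74 + 115)/(-53 + 128)) - 40) = 1/(2*9*(-147 + 189/75) - 40) = 1/(2*9*(-147 + 189*(1/75)) - 40) = 1/(2*9*(-147 + 63/25) - 40) = 1/(2*9*(-3612/25) - 40) = 1/(-65016/25 - 40) = 1/(-66016/25) = -25/66016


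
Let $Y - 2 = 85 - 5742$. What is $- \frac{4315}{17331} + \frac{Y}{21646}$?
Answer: $- \frac{191409295}{375146826} \approx -0.51023$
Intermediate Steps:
$Y = -5655$ ($Y = 2 + \left(85 - 5742\right) = 2 - 5657 = -5655$)
$- \frac{4315}{17331} + \frac{Y}{21646} = - \frac{4315}{17331} - \frac{5655}{21646} = - \frac{191409295}{375146826}$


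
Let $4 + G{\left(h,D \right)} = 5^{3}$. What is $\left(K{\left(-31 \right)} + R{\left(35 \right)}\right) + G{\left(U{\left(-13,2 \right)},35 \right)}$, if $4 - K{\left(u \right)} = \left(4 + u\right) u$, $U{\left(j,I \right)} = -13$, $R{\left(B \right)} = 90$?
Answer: $-622$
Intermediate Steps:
$G{\left(h,D \right)} = 121$ ($G{\left(h,D \right)} = -4 + 5^{3} = -4 + 125 = 121$)
$K{\left(u \right)} = 4 - u \left(4 + u\right)$ ($K{\left(u \right)} = 4 - \left(4 + u\right) u = 4 - u \left(4 + u\right)$)
$\left(K{\left(-31 \right)} + R{\left(35 \right)}\right) + G{\left(U{\left(-13,2 \right)},35 \right)} = \left(\left(4 - \left(-31\right)^{2} - -124\right) + 90\right) + 121 = \left(\left(4 - 961 + 124\right) + 90\right) + 121 = \left(-833 + 90\right) + 121 = -743 + 121 = -622$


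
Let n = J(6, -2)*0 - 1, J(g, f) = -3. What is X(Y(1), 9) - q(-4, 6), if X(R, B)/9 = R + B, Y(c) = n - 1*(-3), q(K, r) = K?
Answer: 103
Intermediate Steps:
n = -1 (n = -3*0 - 1 = 0 - 1 = -1)
Y(c) = 2 (Y(c) = -1 - 1*(-3) = -1 + 3 = 2)
X(R, B) = 9*B + 9*R (X(R, B) = 9*(R + B) = 9*(B + R) = 9*B + 9*R)
X(Y(1), 9) - q(-4, 6) = (9*9 + 9*2) - 1*(-4) = (81 + 18) + 4 = 99 + 4 = 103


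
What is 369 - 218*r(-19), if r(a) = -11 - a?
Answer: -1375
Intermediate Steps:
369 - 218*r(-19) = 369 - 218*(-11 - 1*(-19)) = 369 - 218*(-11 + 19) = 369 - 218*8 = 369 - 1744 = -1375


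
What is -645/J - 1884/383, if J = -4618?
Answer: -8453277/1768694 ≈ -4.7794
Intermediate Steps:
-645/J - 1884/383 = -645/(-4618) - 1884/383 = -645*(-1/4618) - 1884*1/383 = 645/4618 - 1884/383 = -8453277/1768694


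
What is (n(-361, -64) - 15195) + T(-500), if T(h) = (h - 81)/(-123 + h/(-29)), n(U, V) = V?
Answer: -46782504/3067 ≈ -15254.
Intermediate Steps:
T(h) = (-81 + h)/(-123 - h/29) (T(h) = (-81 + h)/(-123 + h*(-1/29)) = (-81 + h)/(-123 - h/29))
(n(-361, -64) - 15195) + T(-500) = (-64 - 15195) + 29*(81 - 1*(-500))/(3567 - 500) = -15259 + 29*(81 + 500)/3067 = -15259 + 29*(1/3067)*581 = -15259 + 16849/3067 = -46782504/3067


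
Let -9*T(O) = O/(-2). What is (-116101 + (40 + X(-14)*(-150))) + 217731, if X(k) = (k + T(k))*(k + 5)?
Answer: 81720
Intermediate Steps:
T(O) = O/18 (T(O) = -O/(9*(-2)) = -O*(-1)/(9*2) = -(-1)*O/18 = O/18)
X(k) = 19*k*(5 + k)/18 (X(k) = (k + k/18)*(k + 5) = (19*k/18)*(5 + k) = 19*k*(5 + k)/18)
(-116101 + (40 + X(-14)*(-150))) + 217731 = (-116101 + (40 + ((19/18)*(-14)*(5 - 14))*(-150))) + 217731 = (-116101 + (40 + ((19/18)*(-14)*(-9))*(-150))) + 217731 = (-116101 + (40 + 133*(-150))) + 217731 = (-116101 + (40 - 19950)) + 217731 = (-116101 - 19910) + 217731 = -136011 + 217731 = 81720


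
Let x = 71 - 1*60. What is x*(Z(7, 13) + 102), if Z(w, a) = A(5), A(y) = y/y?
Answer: 1133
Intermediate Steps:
A(y) = 1
Z(w, a) = 1
x = 11 (x = 71 - 60 = 11)
x*(Z(7, 13) + 102) = 11*(1 + 102) = 11*103 = 1133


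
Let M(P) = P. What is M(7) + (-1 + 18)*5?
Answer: 92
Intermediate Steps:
M(7) + (-1 + 18)*5 = 7 + (-1 + 18)*5 = 7 + 17*5 = 7 + 85 = 92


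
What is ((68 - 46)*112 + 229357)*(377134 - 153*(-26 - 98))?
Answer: 91825689026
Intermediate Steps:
((68 - 46)*112 + 229357)*(377134 - 153*(-26 - 98)) = (22*112 + 229357)*(377134 - 153*(-124)) = (2464 + 229357)*(377134 + 18972) = 231821*396106 = 91825689026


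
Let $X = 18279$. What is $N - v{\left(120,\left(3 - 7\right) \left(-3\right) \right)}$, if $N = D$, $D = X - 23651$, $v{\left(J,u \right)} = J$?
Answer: $-5492$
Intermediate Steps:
$D = -5372$ ($D = 18279 - 23651 = -5372$)
$N = -5372$
$N - v{\left(120,\left(3 - 7\right) \left(-3\right) \right)} = -5372 - 120 = -5492$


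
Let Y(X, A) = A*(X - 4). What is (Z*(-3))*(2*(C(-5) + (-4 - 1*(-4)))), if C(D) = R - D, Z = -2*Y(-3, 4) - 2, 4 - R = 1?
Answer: -2592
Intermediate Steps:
R = 3 (R = 4 - 1*1 = 4 - 1 = 3)
Y(X, A) = A*(-4 + X)
Z = 54 (Z = -8*(-4 - 3) - 2 = -8*(-7) - 2 = -2*(-28) - 2 = 56 - 2 = 54)
C(D) = 3 - D
(Z*(-3))*(2*(C(-5) + (-4 - 1*(-4)))) = (54*(-3))*(2*((3 - 1*(-5)) + (-4 - 1*(-4)))) = -324*((3 + 5) + (-4 + 4)) = -324*(8 + 0) = -324*8 = -162*16 = -2592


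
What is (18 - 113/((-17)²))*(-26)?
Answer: -132314/289 ≈ -457.83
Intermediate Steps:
(18 - 113/((-17)²))*(-26) = (18 - 113/289)*(-26) = (5089/289)*(-26) = -132314/289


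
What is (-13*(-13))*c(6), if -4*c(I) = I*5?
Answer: -2535/2 ≈ -1267.5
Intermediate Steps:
c(I) = -5*I/4 (c(I) = -I*5/4 = -5*I/4)
(-13*(-13))*c(6) = (-13*(-13))*(-5/4*6) = 169*(-15/2) = -2535/2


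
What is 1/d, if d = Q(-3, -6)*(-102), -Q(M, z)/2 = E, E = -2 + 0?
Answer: -1/408 ≈ -0.0024510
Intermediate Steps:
E = -2
Q(M, z) = 4 (Q(M, z) = -2*(-2) = 4)
d = -408 (d = 4*(-102) = -408)
1/d = 1/(-408) = -1/408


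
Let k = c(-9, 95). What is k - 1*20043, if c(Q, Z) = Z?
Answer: -19948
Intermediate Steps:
k = 95
k - 1*20043 = 95 - 1*20043 = 95 - 20043 = -19948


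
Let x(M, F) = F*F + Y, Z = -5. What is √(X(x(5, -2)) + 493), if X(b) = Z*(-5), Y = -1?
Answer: √518 ≈ 22.760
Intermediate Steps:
x(M, F) = -1 + F² (x(M, F) = F*F - 1 = F² - 1 = -1 + F²)
X(b) = 25 (X(b) = -5*(-5) = 25)
√(X(x(5, -2)) + 493) = √(25 + 493) = √518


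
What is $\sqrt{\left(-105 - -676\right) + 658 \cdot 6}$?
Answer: $\sqrt{4519} \approx 67.224$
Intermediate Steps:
$\sqrt{\left(-105 - -676\right) + 658 \cdot 6} = \sqrt{\left(-105 + 676\right) + 3948} = \sqrt{571 + 3948} = \sqrt{4519}$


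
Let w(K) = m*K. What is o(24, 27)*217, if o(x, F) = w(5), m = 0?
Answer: 0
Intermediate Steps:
w(K) = 0 (w(K) = 0*K = 0)
o(x, F) = 0
o(24, 27)*217 = 0*217 = 0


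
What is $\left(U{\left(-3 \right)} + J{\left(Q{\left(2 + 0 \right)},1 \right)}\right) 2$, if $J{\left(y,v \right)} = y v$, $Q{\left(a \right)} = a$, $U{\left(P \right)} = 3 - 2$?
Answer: $6$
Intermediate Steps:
$U{\left(P \right)} = 1$ ($U{\left(P \right)} = 3 - 2 = 1$)
$J{\left(y,v \right)} = v y$
$\left(U{\left(-3 \right)} + J{\left(Q{\left(2 + 0 \right)},1 \right)}\right) 2 = \left(1 + 1 \left(2 + 0\right)\right) 2 = \left(1 + 1 \cdot 2\right) 2 = \left(1 + 2\right) 2 = 3 \cdot 2 = 6$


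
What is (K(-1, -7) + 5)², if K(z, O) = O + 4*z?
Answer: 36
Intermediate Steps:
(K(-1, -7) + 5)² = ((-7 + 4*(-1)) + 5)² = ((-7 - 4) + 5)² = (-11 + 5)² = (-6)² = 36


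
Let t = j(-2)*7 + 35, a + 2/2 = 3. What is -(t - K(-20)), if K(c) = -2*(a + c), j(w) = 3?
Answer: -20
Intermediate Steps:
a = 2 (a = -1 + 3 = 2)
K(c) = -4 - 2*c (K(c) = -2*(2 + c) = -4 - 2*c)
t = 56 (t = 3*7 + 35 = 21 + 35 = 56)
-(t - K(-20)) = -(56 - (-4 - 2*(-20))) = -(56 - (-4 + 40)) = -(56 - 1*36) = -(56 - 36) = -1*20 = -20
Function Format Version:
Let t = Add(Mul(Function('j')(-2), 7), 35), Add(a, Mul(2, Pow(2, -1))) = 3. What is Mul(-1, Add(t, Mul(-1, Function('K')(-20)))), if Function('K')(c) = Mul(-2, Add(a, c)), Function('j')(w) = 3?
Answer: -20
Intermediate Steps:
a = 2 (a = Add(-1, 3) = 2)
Function('K')(c) = Add(-4, Mul(-2, c)) (Function('K')(c) = Mul(-2, Add(2, c)) = Add(-4, Mul(-2, c)))
t = 56 (t = Add(Mul(3, 7), 35) = Add(21, 35) = 56)
Mul(-1, Add(t, Mul(-1, Function('K')(-20)))) = Mul(-1, Add(56, Mul(-1, Add(-4, Mul(-2, -20))))) = Mul(-1, Add(56, Mul(-1, Add(-4, 40)))) = Mul(-1, Add(56, Mul(-1, 36))) = Mul(-1, Add(56, -36)) = Mul(-1, 20) = -20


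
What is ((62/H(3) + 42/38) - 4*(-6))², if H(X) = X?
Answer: 6806881/3249 ≈ 2095.1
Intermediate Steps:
((62/H(3) + 42/38) - 4*(-6))² = ((62/3 + 42/38) - 4*(-6))² = ((62*(⅓) + 42*(1/38)) + 24)² = ((62/3 + 21/19) + 24)² = (1241/57 + 24)² = (2609/57)² = 6806881/3249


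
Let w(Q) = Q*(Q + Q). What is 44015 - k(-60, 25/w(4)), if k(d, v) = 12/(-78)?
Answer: 572197/13 ≈ 44015.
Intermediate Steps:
w(Q) = 2*Q**2 (w(Q) = Q*(2*Q) = 2*Q**2)
k(d, v) = -2/13 (k(d, v) = 12*(-1/78) = -2/13)
44015 - k(-60, 25/w(4)) = 44015 - 1*(-2/13) = 44015 + 2/13 = 572197/13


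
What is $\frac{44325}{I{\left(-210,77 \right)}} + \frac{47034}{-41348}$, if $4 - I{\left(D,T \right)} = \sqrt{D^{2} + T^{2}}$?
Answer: $- \frac{537961769}{114885418} - \frac{34475 \sqrt{1021}}{5557} \approx -202.92$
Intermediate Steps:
$I{\left(D,T \right)} = 4 - \sqrt{D^{2} + T^{2}}$
$\frac{44325}{I{\left(-210,77 \right)}} + \frac{47034}{-41348} = \frac{44325}{4 - \sqrt{\left(-210\right)^{2} + 77^{2}}} + \frac{47034}{-41348} = \frac{44325}{4 - \sqrt{44100 + 5929}} + 47034 \left(- \frac{1}{41348}\right) = \frac{44325}{4 - \sqrt{50029}} - \frac{23517}{20674} = \frac{44325}{4 - 7 \sqrt{1021}} - \frac{23517}{20674} = - \frac{23517}{20674} + \frac{44325}{4 - 7 \sqrt{1021}}$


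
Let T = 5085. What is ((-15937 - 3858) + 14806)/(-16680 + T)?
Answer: 1663/3865 ≈ 0.43027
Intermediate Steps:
((-15937 - 3858) + 14806)/(-16680 + T) = ((-15937 - 3858) + 14806)/(-16680 + 5085) = (-19795 + 14806)/(-11595) = -4989*(-1/11595) = 1663/3865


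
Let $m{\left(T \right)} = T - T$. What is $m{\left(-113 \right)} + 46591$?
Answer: $46591$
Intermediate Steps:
$m{\left(T \right)} = 0$
$m{\left(-113 \right)} + 46591 = 0 + 46591 = 46591$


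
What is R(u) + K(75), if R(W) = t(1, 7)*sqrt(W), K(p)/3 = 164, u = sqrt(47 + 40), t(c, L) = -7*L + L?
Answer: 492 - 42*87**(1/4) ≈ 363.73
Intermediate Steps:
t(c, L) = -6*L
u = sqrt(87) ≈ 9.3274
K(p) = 492 (K(p) = 3*164 = 492)
R(W) = -42*sqrt(W) (R(W) = (-6*7)*sqrt(W) = -42*sqrt(W))
R(u) + K(75) = -42*87**(1/4) + 492 = 492 - 42*87**(1/4)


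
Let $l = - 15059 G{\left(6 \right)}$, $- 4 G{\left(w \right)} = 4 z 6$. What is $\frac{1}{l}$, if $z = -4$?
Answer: $- \frac{1}{361416} \approx -2.7669 \cdot 10^{-6}$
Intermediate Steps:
$G{\left(w \right)} = 24$ ($G{\left(w \right)} = - \frac{4 \left(-4\right) 6}{4} = - \frac{\left(-16\right) 6}{4} = \left(- \frac{1}{4}\right) \left(-96\right) = 24$)
$l = -361416$ ($l = \left(-15059\right) 24 = -361416$)
$\frac{1}{l} = \frac{1}{-361416} = - \frac{1}{361416}$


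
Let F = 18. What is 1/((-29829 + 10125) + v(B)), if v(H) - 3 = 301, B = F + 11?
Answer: -1/19400 ≈ -5.1546e-5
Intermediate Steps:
B = 29 (B = 18 + 11 = 29)
v(H) = 304 (v(H) = 3 + 301 = 304)
1/((-29829 + 10125) + v(B)) = 1/((-29829 + 10125) + 304) = 1/(-19704 + 304) = 1/(-19400) = -1/19400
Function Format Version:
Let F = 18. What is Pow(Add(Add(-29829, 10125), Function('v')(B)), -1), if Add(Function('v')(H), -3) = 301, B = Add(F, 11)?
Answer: Rational(-1, 19400) ≈ -5.1546e-5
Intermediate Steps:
B = 29 (B = Add(18, 11) = 29)
Function('v')(H) = 304 (Function('v')(H) = Add(3, 301) = 304)
Pow(Add(Add(-29829, 10125), Function('v')(B)), -1) = Pow(Add(Add(-29829, 10125), 304), -1) = Pow(Add(-19704, 304), -1) = Pow(-19400, -1) = Rational(-1, 19400)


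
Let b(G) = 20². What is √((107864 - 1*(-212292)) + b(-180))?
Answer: 2*√80139 ≈ 566.18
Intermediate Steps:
b(G) = 400
√((107864 - 1*(-212292)) + b(-180)) = √((107864 - 1*(-212292)) + 400) = √((107864 + 212292) + 400) = √(320156 + 400) = √320556 = 2*√80139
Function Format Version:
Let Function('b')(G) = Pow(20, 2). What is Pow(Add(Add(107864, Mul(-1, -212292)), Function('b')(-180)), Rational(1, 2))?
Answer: Mul(2, Pow(80139, Rational(1, 2))) ≈ 566.18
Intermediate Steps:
Function('b')(G) = 400
Pow(Add(Add(107864, Mul(-1, -212292)), Function('b')(-180)), Rational(1, 2)) = Pow(Add(Add(107864, Mul(-1, -212292)), 400), Rational(1, 2)) = Pow(Add(Add(107864, 212292), 400), Rational(1, 2)) = Pow(Add(320156, 400), Rational(1, 2)) = Pow(320556, Rational(1, 2)) = Mul(2, Pow(80139, Rational(1, 2)))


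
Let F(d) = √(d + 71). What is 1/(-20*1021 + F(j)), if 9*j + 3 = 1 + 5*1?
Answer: -30630/625464493 - √642/1250928986 ≈ -4.8992e-5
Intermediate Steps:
j = ⅓ (j = -⅓ + (1 + 5*1)/9 = -⅓ + (1 + 5)/9 = -⅓ + (⅑)*6 = -⅓ + ⅔ = ⅓ ≈ 0.33333)
F(d) = √(71 + d)
1/(-20*1021 + F(j)) = 1/(-20*1021 + √(71 + ⅓)) = 1/(-20420 + √(214/3)) = 1/(-20420 + √642/3)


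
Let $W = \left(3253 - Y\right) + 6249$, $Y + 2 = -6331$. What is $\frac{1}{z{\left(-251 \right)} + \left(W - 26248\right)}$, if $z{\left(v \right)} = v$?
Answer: $- \frac{1}{10664} \approx -9.3773 \cdot 10^{-5}$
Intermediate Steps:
$Y = -6333$ ($Y = -2 - 6331 = -6333$)
$W = 15835$ ($W = \left(3253 - -6333\right) + 6249 = \left(3253 + 6333\right) + 6249 = 9586 + 6249 = 15835$)
$\frac{1}{z{\left(-251 \right)} + \left(W - 26248\right)} = \frac{1}{-251 + \left(15835 - 26248\right)} = \frac{1}{-251 - 10413} = \frac{1}{-10664} = - \frac{1}{10664}$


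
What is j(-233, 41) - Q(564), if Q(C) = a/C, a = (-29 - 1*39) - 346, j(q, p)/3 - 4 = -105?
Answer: -28413/94 ≈ -302.27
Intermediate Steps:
j(q, p) = -303 (j(q, p) = 12 + 3*(-105) = 12 - 315 = -303)
a = -414 (a = (-29 - 39) - 346 = -68 - 346 = -414)
Q(C) = -414/C
j(-233, 41) - Q(564) = -303 - (-414)/564 = -303 - 1*(-69/94) = -303 + 69/94 = -28413/94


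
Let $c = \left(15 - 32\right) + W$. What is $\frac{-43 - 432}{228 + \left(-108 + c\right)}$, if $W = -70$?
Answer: $- \frac{475}{33} \approx -14.394$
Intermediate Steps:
$c = -87$ ($c = \left(15 - 32\right) - 70 = -17 - 70 = -87$)
$\frac{-43 - 432}{228 + \left(-108 + c\right)} = \frac{-43 - 432}{228 - 195} = - \frac{475}{228 - 195} = - \frac{475}{33}$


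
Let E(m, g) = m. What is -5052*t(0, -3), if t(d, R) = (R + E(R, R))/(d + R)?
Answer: -10104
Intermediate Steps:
t(d, R) = 2*R/(R + d) (t(d, R) = (R + R)/(d + R) = (2*R)/(R + d) = 2*R/(R + d))
-5052*t(0, -3) = -10104*(-3)/(-3 + 0) = -10104*(-3)/(-3) = -10104*(-3)*(-1)/3 = -5052*2 = -10104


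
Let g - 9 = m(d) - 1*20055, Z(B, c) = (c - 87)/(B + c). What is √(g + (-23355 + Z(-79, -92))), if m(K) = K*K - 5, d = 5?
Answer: 2*I*√35235367/57 ≈ 208.28*I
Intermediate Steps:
m(K) = -5 + K² (m(K) = K² - 5 = -5 + K²)
Z(B, c) = (-87 + c)/(B + c)
g = -20026 (g = 9 + ((-5 + 5²) - 1*20055) = 9 + ((-5 + 25) - 20055) = 9 + (20 - 20055) = 9 - 20035 = -20026)
√(g + (-23355 + Z(-79, -92))) = √(-20026 + (-23355 + (-87 - 92)/(-79 - 92))) = √(-20026 + (-23355 - 179/(-171))) = √(-20026 + (-23355 - 1/171*(-179))) = √(-20026 + (-23355 + 179/171)) = √(-20026 - 3993526/171) = √(-7417972/171) = 2*I*√35235367/57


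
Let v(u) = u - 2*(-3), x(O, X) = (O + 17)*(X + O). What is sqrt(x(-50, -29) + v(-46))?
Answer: sqrt(2567) ≈ 50.666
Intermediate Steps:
x(O, X) = (17 + O)*(O + X)
v(u) = 6 + u (v(u) = u + 6 = 6 + u)
sqrt(x(-50, -29) + v(-46)) = sqrt(((-50)**2 + 17*(-50) + 17*(-29) - 50*(-29)) + (6 - 46)) = sqrt((2500 - 850 - 493 + 1450) - 40) = sqrt(2607 - 40) = sqrt(2567)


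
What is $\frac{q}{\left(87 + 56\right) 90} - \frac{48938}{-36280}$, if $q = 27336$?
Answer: $\frac{27026369}{7782060} \approx 3.4729$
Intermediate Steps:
$\frac{q}{\left(87 + 56\right) 90} - \frac{48938}{-36280} = \frac{27336}{\left(87 + 56\right) 90} - \frac{48938}{-36280} = \frac{27336}{143 \cdot 90} - - \frac{24469}{18140} = \frac{27336}{12870} + \frac{24469}{18140} = 27336 \cdot \frac{1}{12870} + \frac{24469}{18140} = \frac{4556}{2145} + \frac{24469}{18140} = \frac{27026369}{7782060}$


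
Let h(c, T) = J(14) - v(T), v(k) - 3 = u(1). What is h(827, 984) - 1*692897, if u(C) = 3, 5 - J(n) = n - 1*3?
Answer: -692909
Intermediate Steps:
J(n) = 8 - n (J(n) = 5 - (n - 1*3) = 5 - (n - 3) = 5 - (-3 + n) = 5 + (3 - n) = 8 - n)
v(k) = 6 (v(k) = 3 + 3 = 6)
h(c, T) = -12 (h(c, T) = (8 - 1*14) - 1*6 = (8 - 14) - 6 = -6 - 6 = -12)
h(827, 984) - 1*692897 = -12 - 1*692897 = -12 - 692897 = -692909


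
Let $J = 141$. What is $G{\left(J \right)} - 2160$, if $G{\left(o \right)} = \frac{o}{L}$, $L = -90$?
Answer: $- \frac{64847}{30} \approx -2161.6$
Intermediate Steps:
$G{\left(o \right)} = - \frac{o}{90}$ ($G{\left(o \right)} = \frac{o}{-90} = o \left(- \frac{1}{90}\right) = - \frac{o}{90}$)
$G{\left(J \right)} - 2160 = \left(- \frac{1}{90}\right) 141 - 2160 = - \frac{47}{30} - 2160 = - \frac{64847}{30}$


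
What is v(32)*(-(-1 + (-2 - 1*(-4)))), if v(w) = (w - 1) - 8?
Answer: -23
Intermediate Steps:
v(w) = -9 + w (v(w) = (-1 + w) - 8 = -9 + w)
v(32)*(-(-1 + (-2 - 1*(-4)))) = (-9 + 32)*(-(-1 + (-2 - 1*(-4)))) = 23*(-(-1 + (-2 + 4))) = 23*(-(-1 + 2)) = 23*(-1*1) = 23*(-1) = -23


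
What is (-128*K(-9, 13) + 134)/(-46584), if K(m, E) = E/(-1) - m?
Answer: -323/23292 ≈ -0.013867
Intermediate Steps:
K(m, E) = -E - m
(-128*K(-9, 13) + 134)/(-46584) = (-128*(-1*13 - 1*(-9)) + 134)/(-46584) = (-128*(-13 + 9) + 134)*(-1/46584) = (-128*(-4) + 134)*(-1/46584) = (512 + 134)*(-1/46584) = 646*(-1/46584) = -323/23292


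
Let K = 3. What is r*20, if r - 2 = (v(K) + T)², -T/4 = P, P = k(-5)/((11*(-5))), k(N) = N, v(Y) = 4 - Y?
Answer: 5820/121 ≈ 48.099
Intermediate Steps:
P = 1/11 (P = -5/(11*(-5)) = -5/(-55) = -5*(-1/55) = 1/11 ≈ 0.090909)
T = -4/11 (T = -4*1/11 = -4/11 ≈ -0.36364)
r = 291/121 (r = 2 + ((4 - 1*3) - 4/11)² = 2 + ((4 - 3) - 4/11)² = 2 + (1 - 4/11)² = 2 + (7/11)² = 2 + 49/121 = 291/121 ≈ 2.4050)
r*20 = (291/121)*20 = 5820/121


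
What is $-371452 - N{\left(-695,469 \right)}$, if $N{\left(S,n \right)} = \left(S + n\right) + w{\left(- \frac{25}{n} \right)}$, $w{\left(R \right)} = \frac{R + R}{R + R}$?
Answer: $-371227$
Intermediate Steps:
$w{\left(R \right)} = 1$ ($w{\left(R \right)} = \frac{2 R}{2 R} = 2 R \frac{1}{2 R} = 1$)
$N{\left(S,n \right)} = 1 + S + n$ ($N{\left(S,n \right)} = \left(S + n\right) + 1 = 1 + S + n$)
$-371452 - N{\left(-695,469 \right)} = -371452 - \left(1 - 695 + 469\right) = -371452 - -225 = -371452 + 225 = -371227$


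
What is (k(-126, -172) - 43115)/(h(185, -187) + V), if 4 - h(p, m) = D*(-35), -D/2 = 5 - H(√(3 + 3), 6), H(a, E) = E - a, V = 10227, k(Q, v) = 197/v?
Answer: -76391979077/18245966572 - 259559195*√6/9122983286 ≈ -4.2565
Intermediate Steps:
D = 2 - 2*√6 (D = -2*(5 - (6 - √(3 + 3))) = -2*(5 - (6 - √6)) = -2*(5 + (-6 + √6)) = -2*(-1 + √6) = 2 - 2*√6 ≈ -2.8990)
h(p, m) = 74 - 70*√6 (h(p, m) = 4 - (2 - 2*√6)*(-35) = 4 - (-70 + 70*√6) = 4 + (70 - 70*√6) = 74 - 70*√6)
(k(-126, -172) - 43115)/(h(185, -187) + V) = (197/(-172) - 43115)/((74 - 70*√6) + 10227) = (197*(-1/172) - 43115)/(10301 - 70*√6) = (-197/172 - 43115)/(10301 - 70*√6) = -7415977/(172*(10301 - 70*√6))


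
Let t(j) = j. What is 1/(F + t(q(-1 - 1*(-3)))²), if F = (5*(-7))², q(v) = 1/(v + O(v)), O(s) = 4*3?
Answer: 196/240101 ≈ 0.00081632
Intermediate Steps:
O(s) = 12
q(v) = 1/(12 + v) (q(v) = 1/(v + 12) = 1/(12 + v))
F = 1225 (F = (-35)² = 1225)
1/(F + t(q(-1 - 1*(-3)))²) = 1/(1225 + (1/(12 + (-1 - 1*(-3))))²) = 1/(1225 + (1/(12 + (-1 + 3)))²) = 1/(1225 + (1/(12 + 2))²) = 1/(1225 + (1/14)²) = 1/(1225 + 1/196) = 1/(240101/196) = 196/240101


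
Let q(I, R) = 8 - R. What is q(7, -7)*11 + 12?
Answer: 177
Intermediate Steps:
q(7, -7)*11 + 12 = (8 - 1*(-7))*11 + 12 = (8 + 7)*11 + 12 = 15*11 + 12 = 165 + 12 = 177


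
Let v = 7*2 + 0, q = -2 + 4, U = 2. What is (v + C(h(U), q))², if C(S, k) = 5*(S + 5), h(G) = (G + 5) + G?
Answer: 7056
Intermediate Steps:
q = 2
h(G) = 5 + 2*G (h(G) = (5 + G) + G = 5 + 2*G)
C(S, k) = 25 + 5*S (C(S, k) = 5*(5 + S) = 25 + 5*S)
v = 14 (v = 14 + 0 = 14)
(v + C(h(U), q))² = (14 + (25 + 5*(5 + 2*2)))² = (14 + (25 + 5*(5 + 4)))² = (14 + (25 + 5*9))² = (14 + (25 + 45))² = (14 + 70)² = 84² = 7056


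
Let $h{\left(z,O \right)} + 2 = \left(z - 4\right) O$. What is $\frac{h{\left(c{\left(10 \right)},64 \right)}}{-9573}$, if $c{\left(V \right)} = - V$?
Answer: $\frac{898}{9573} \approx 0.093806$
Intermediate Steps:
$h{\left(z,O \right)} = -2 + O \left(-4 + z\right)$ ($h{\left(z,O \right)} = -2 + \left(z - 4\right) O = -2 + \left(-4 + z\right) O = -2 + O \left(-4 + z\right)$)
$\frac{h{\left(c{\left(10 \right)},64 \right)}}{-9573} = \frac{-2 - 256 + 64 \left(\left(-1\right) 10\right)}{-9573} = \left(-2 - 256 + 64 \left(-10\right)\right) \left(- \frac{1}{9573}\right) = \left(-2 - 256 - 640\right) \left(- \frac{1}{9573}\right) = \left(-898\right) \left(- \frac{1}{9573}\right) = \frac{898}{9573}$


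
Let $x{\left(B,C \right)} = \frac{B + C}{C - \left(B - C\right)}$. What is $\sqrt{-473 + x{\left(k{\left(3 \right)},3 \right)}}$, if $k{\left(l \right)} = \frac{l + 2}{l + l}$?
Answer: $\frac{4 i \sqrt{28365}}{31} \approx 21.732 i$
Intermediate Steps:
$k{\left(l \right)} = \frac{2 + l}{2 l}$
$x{\left(B,C \right)} = \frac{B + C}{- B + 2 C}$
$\sqrt{-473 + x{\left(k{\left(3 \right)},3 \right)}} = \sqrt{-473 + \frac{- \frac{2 + 3}{2 \cdot 3} - 3}{\frac{2 + 3}{2 \cdot 3} - 6}} = \sqrt{-473 + \frac{- \frac{5}{2 \cdot 3} - 3}{\frac{1}{2} \cdot \frac{1}{3} \cdot 5 - 6}} = \sqrt{-473 + \frac{\left(-1\right) \frac{5}{6} - 3}{\frac{5}{6} - 6}} = \sqrt{-473 + \frac{- \frac{5}{6} - 3}{- \frac{31}{6}}} = \sqrt{-473 - - \frac{23}{31}} = \sqrt{-473 + \frac{23}{31}} = \sqrt{- \frac{14640}{31}} = \frac{4 i \sqrt{28365}}{31}$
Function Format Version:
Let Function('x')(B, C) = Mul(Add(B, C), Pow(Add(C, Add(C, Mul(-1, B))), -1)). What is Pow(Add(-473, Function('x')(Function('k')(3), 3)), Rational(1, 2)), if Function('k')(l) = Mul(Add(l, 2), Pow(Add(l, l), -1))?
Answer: Mul(Rational(4, 31), I, Pow(28365, Rational(1, 2))) ≈ Mul(21.732, I)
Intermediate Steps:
Function('k')(l) = Mul(Rational(1, 2), Pow(l, -1), Add(2, l)) (Function('k')(l) = Mul(Add(2, l), Pow(Mul(2, l), -1)) = Mul(Add(2, l), Mul(Rational(1, 2), Pow(l, -1))) = Mul(Rational(1, 2), Pow(l, -1), Add(2, l)))
Function('x')(B, C) = Mul(Pow(Add(Mul(-1, B), Mul(2, C)), -1), Add(B, C)) (Function('x')(B, C) = Mul(Add(B, C), Pow(Add(Mul(-1, B), Mul(2, C)), -1)) = Mul(Pow(Add(Mul(-1, B), Mul(2, C)), -1), Add(B, C)))
Pow(Add(-473, Function('x')(Function('k')(3), 3)), Rational(1, 2)) = Pow(Add(-473, Mul(Pow(Add(Mul(Rational(1, 2), Pow(3, -1), Add(2, 3)), Mul(-2, 3)), -1), Add(Mul(-1, Mul(Rational(1, 2), Pow(3, -1), Add(2, 3))), Mul(-1, 3)))), Rational(1, 2)) = Pow(Add(-473, Mul(Pow(Add(Mul(Rational(1, 2), Rational(1, 3), 5), -6), -1), Add(Mul(-1, Mul(Rational(1, 2), Rational(1, 3), 5)), -3))), Rational(1, 2)) = Pow(Add(-473, Mul(Pow(Add(Rational(5, 6), -6), -1), Add(Mul(-1, Rational(5, 6)), -3))), Rational(1, 2)) = Pow(Add(-473, Mul(Pow(Rational(-31, 6), -1), Add(Rational(-5, 6), -3))), Rational(1, 2)) = Pow(Add(-473, Mul(Rational(-6, 31), Rational(-23, 6))), Rational(1, 2)) = Pow(Add(-473, Rational(23, 31)), Rational(1, 2)) = Pow(Rational(-14640, 31), Rational(1, 2)) = Mul(Rational(4, 31), I, Pow(28365, Rational(1, 2)))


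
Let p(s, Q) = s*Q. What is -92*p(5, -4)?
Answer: 1840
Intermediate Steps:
p(s, Q) = Q*s
-92*p(5, -4) = -(-368)*5 = -92*(-20) = 1840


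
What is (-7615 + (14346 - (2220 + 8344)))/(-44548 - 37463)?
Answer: 3833/82011 ≈ 0.046738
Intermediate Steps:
(-7615 + (14346 - (2220 + 8344)))/(-44548 - 37463) = (-7615 + (14346 - 1*10564))/(-82011) = (-7615 + (14346 - 10564))*(-1/82011) = (-7615 + 3782)*(-1/82011) = -3833*(-1/82011) = 3833/82011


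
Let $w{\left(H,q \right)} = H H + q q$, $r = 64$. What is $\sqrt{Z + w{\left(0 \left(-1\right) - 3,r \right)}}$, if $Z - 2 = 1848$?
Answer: $\sqrt{5955} \approx 77.169$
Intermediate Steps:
$Z = 1850$ ($Z = 2 + 1848 = 1850$)
$w{\left(H,q \right)} = H^{2} + q^{2}$
$\sqrt{Z + w{\left(0 \left(-1\right) - 3,r \right)}} = \sqrt{1850 + \left(\left(0 \left(-1\right) - 3\right)^{2} + 64^{2}\right)} = \sqrt{1850 + \left(\left(0 - 3\right)^{2} + 4096\right)} = \sqrt{1850 + \left(\left(-3\right)^{2} + 4096\right)} = \sqrt{1850 + \left(9 + 4096\right)} = \sqrt{1850 + 4105} = \sqrt{5955}$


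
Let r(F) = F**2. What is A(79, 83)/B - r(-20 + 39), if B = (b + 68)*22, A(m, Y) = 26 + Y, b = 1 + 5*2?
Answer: -627309/1738 ≈ -360.94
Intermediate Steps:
b = 11 (b = 1 + 10 = 11)
B = 1738 (B = (11 + 68)*22 = 79*22 = 1738)
A(79, 83)/B - r(-20 + 39) = (26 + 83)/1738 - (-20 + 39)**2 = 109*(1/1738) - 1*19**2 = 109/1738 - 1*361 = 109/1738 - 361 = -627309/1738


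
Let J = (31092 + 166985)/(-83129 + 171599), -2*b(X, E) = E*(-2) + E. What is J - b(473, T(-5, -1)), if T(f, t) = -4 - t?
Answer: 165391/44235 ≈ 3.7389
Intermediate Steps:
b(X, E) = E/2 (b(X, E) = -(E*(-2) + E)/2 = -(-2*E + E)/2 = -(-1)*E/2 = E/2)
J = 198077/88470 ≈ 2.2389
J - b(473, T(-5, -1)) = 198077/88470 - (-4 - 1*(-1))/2 = 198077/88470 - (-4 + 1)/2 = 198077/88470 - (-3)/2 = 198077/88470 - 1*(-3/2) = 198077/88470 + 3/2 = 165391/44235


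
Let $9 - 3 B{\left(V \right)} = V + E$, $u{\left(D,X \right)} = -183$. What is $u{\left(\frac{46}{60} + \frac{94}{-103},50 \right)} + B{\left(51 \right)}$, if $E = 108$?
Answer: $-233$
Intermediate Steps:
$B{\left(V \right)} = -33 - \frac{V}{3}$ ($B{\left(V \right)} = 3 - \frac{V + 108}{3} = 3 - \frac{108 + V}{3} = 3 - \left(36 + \frac{V}{3}\right) = -33 - \frac{V}{3}$)
$u{\left(\frac{46}{60} + \frac{94}{-103},50 \right)} + B{\left(51 \right)} = -183 - 50 = -233$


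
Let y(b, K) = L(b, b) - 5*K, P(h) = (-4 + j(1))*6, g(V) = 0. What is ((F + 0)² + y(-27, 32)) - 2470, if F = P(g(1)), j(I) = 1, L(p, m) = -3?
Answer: -2309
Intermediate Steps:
P(h) = -18 (P(h) = (-4 + 1)*6 = -3*6 = -18)
y(b, K) = -3 - 5*K
F = -18
((F + 0)² + y(-27, 32)) - 2470 = ((-18 + 0)² + (-3 - 5*32)) - 2470 = ((-18)² + (-3 - 160)) - 2470 = (324 - 163) - 2470 = 161 - 2470 = -2309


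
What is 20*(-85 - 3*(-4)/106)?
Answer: -89980/53 ≈ -1697.7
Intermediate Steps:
20*(-85 - 3*(-4)/106) = 20*(-85 + 12*(1/106)) = 20*(-85 + 6/53) = 20*(-4499/53) = -89980/53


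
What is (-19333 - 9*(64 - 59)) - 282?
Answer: -19660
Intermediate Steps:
(-19333 - 9*(64 - 59)) - 282 = (-19333 - 9*5) - 282 = (-19333 - 45) - 282 = -19378 - 282 = -19660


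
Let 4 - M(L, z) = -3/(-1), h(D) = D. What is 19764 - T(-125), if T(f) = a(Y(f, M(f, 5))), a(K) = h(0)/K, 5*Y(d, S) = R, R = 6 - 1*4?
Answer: 19764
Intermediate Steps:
M(L, z) = 1 (M(L, z) = 4 - (-3)/(-1) = 4 - (-3)*(-1) = 4 - 1*3 = 4 - 3 = 1)
R = 2 (R = 6 - 4 = 2)
Y(d, S) = ⅖ (Y(d, S) = (⅕)*2 = ⅖)
a(K) = 0 (a(K) = 0/K = 0)
T(f) = 0
19764 - T(-125) = 19764 - 1*0 = 19764 + 0 = 19764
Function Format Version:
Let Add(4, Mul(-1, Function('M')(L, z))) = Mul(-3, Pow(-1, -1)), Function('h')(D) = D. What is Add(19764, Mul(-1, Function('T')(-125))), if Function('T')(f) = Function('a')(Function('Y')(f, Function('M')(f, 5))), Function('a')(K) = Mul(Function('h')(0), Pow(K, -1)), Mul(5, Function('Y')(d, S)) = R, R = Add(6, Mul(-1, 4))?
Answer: 19764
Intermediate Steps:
Function('M')(L, z) = 1 (Function('M')(L, z) = Add(4, Mul(-1, Mul(-3, Pow(-1, -1)))) = Add(4, Mul(-1, Mul(-3, -1))) = Add(4, Mul(-1, 3)) = Add(4, -3) = 1)
R = 2 (R = Add(6, -4) = 2)
Function('Y')(d, S) = Rational(2, 5) (Function('Y')(d, S) = Mul(Rational(1, 5), 2) = Rational(2, 5))
Function('a')(K) = 0 (Function('a')(K) = Mul(0, Pow(K, -1)) = 0)
Function('T')(f) = 0
Add(19764, Mul(-1, Function('T')(-125))) = Add(19764, Mul(-1, 0)) = Add(19764, 0) = 19764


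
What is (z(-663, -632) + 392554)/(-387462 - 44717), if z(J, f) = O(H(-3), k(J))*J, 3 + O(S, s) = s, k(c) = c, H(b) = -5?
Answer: -834112/432179 ≈ -1.9300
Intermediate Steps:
O(S, s) = -3 + s
z(J, f) = J*(-3 + J) (z(J, f) = (-3 + J)*J = J*(-3 + J))
(z(-663, -632) + 392554)/(-387462 - 44717) = (-663*(-3 - 663) + 392554)/(-387462 - 44717) = (-663*(-666) + 392554)/(-432179) = (441558 + 392554)*(-1/432179) = 834112*(-1/432179) = -834112/432179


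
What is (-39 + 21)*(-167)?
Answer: 3006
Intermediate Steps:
(-39 + 21)*(-167) = -18*(-167) = 3006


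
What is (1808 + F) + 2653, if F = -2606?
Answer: 1855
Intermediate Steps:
(1808 + F) + 2653 = (1808 - 2606) + 2653 = -798 + 2653 = 1855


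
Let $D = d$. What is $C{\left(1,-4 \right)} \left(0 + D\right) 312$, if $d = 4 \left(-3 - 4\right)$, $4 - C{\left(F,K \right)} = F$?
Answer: $-26208$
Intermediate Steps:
$C{\left(F,K \right)} = 4 - F$
$d = -28$ ($d = 4 \left(-7\right) = -28$)
$D = -28$
$C{\left(1,-4 \right)} \left(0 + D\right) 312 = \left(4 - 1\right) \left(0 - 28\right) 312 = \left(4 - 1\right) \left(-28\right) 312 = 3 \left(-28\right) 312 = \left(-84\right) 312 = -26208$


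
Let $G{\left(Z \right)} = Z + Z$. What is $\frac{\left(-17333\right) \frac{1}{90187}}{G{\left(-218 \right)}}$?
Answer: $\frac{17333}{39321532} \approx 0.0004408$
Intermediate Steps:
$G{\left(Z \right)} = 2 Z$
$\frac{\left(-17333\right) \frac{1}{90187}}{G{\left(-218 \right)}} = \frac{\left(-17333\right) \frac{1}{90187}}{2 \left(-218\right)} = \frac{\left(-17333\right) \frac{1}{90187}}{-436} = \left(- \frac{17333}{90187}\right) \left(- \frac{1}{436}\right) = \frac{17333}{39321532}$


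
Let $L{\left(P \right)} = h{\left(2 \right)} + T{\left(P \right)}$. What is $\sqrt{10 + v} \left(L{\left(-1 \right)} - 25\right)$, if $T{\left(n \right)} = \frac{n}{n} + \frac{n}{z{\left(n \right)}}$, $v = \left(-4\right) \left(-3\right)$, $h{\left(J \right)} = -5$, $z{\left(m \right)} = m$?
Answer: $- 28 \sqrt{22} \approx -131.33$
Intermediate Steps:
$v = 12$
$T{\left(n \right)} = 2$ ($T{\left(n \right)} = \frac{n}{n} + \frac{n}{n} = 1 + 1 = 2$)
$L{\left(P \right)} = -3$ ($L{\left(P \right)} = -5 + 2 = -3$)
$\sqrt{10 + v} \left(L{\left(-1 \right)} - 25\right) = \sqrt{10 + 12} \left(-3 - 25\right) = \sqrt{22} \left(-28\right) = - 28 \sqrt{22}$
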